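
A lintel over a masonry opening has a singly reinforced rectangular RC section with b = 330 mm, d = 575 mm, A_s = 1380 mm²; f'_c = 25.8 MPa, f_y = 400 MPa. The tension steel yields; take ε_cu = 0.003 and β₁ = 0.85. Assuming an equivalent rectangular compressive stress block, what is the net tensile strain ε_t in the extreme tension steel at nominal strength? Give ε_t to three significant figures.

a = A_s f_y/(0.85 f'_c b) = 76.28 mm.
β₁ = 0.85, so c = a/β₁ = 76.28/0.85 = 89.74 mm.
From the linear strain diagram with ε_cu = 0.003: ε_t = 0.003 (d − c)/c = 0.003 × (575 − 89.74)/89.74 = 0.0162.
Since ε_t ≥ 0.005, the section is tension-controlled.

ε_t ≈ 0.0162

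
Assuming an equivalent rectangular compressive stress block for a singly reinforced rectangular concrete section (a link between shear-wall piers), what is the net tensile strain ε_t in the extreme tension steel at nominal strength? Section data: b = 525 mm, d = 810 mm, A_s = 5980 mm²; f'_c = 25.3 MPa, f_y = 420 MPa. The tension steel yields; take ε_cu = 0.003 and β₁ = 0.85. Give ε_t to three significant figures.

a = A_s f_y/(0.85 f'_c b) = 222.46 mm.
β₁ = 0.85, so c = a/β₁ = 222.46/0.85 = 261.72 mm.
From the linear strain diagram with ε_cu = 0.003: ε_t = 0.003 (d − c)/c = 0.003 × (810 − 261.72)/261.72 = 0.00628.
Since ε_t ≥ 0.005, the section is tension-controlled.

ε_t ≈ 0.00628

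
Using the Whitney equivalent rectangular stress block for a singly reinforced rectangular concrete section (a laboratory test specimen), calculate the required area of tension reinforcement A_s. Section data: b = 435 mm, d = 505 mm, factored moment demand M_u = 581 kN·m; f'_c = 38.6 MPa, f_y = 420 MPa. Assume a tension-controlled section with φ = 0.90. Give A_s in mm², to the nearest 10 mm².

A_s ≈ 3380 mm²

M_n = M_u/φ = 581/0.90 = 645.556 kN·m.
With M_n = 0.85 f'_c a b (d − a/2), solve the quadratic for a:
a = d − √(d² − 2M_n/(0.85 f'_c b)) = 505 − √(505² − 2 × 645.556×10⁶/(0.85 × 38.6 × 435)) = 99.34 mm.
A_s = 0.85 f'_c a b / f_y = 0.85 × 38.6 × 99.34 × 435 / 420 = 3375.8 mm².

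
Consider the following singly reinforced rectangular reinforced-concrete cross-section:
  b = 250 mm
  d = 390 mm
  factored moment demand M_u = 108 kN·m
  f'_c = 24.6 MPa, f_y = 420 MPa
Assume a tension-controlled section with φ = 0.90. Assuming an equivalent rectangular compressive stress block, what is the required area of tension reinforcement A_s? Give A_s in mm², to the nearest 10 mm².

M_n = M_u/φ = 108/0.90 = 120 kN·m.
With M_n = 0.85 f'_c a b (d − a/2), solve the quadratic for a:
a = d − √(d² − 2M_n/(0.85 f'_c b)) = 390 − √(390² − 2 × 120×10⁶/(0.85 × 24.6 × 250)) = 64.13 mm.
A_s = 0.85 f'_c a b / f_y = 0.85 × 24.6 × 64.13 × 250 / 420 = 798.2 mm².

A_s ≈ 800 mm²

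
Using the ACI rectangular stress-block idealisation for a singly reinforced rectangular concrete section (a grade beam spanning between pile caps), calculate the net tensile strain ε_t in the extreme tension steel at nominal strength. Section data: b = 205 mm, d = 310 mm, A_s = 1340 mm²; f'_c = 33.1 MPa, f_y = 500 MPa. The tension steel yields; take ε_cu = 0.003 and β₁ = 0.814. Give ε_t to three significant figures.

ε_t ≈ 0.00352

a = A_s f_y/(0.85 f'_c b) = 116.16 mm.
β₁ = 0.814, so c = a/β₁ = 116.16/0.814 = 142.70 mm.
From the linear strain diagram with ε_cu = 0.003: ε_t = 0.003 (d − c)/c = 0.003 × (310 − 142.70)/142.70 = 0.00352.
ε_t < 0.004 — the section is over-reinforced for flexure under ACI limits.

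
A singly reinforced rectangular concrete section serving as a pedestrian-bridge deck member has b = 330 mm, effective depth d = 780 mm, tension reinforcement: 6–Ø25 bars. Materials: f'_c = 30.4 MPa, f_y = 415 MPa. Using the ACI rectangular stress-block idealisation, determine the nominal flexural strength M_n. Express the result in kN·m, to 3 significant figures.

A_s = 6 × 491 = 2946 mm².
T = A_s f_y = 2946 × 415 = 1222590 N = 1222.59 kN.
From C = T: a = T/(0.85 f'_c b) = 1222590/(0.85 × 30.4 × 330) = 143.38 mm.
M_n = T(d − a/2) = 1222.59 kN × (780 − 71.69) mm = 865.97 kN·m.

M_n ≈ 866 kN·m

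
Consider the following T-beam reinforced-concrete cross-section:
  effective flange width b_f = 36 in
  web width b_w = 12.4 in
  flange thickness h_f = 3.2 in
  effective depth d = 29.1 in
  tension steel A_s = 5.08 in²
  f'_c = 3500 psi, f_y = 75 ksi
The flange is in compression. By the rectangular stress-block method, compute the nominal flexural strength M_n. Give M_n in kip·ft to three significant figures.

Tension: T = A_s f_y = 5.08 × 75 = 381 kips.
Try a within the flange: a = T/(0.85 f'_c b_f) = 381/(0.85 × 3.5 × 36) = 3.557 in.
a = 3.557 > h_f = 3.2 in: the block extends into the web. Split into flange-overhang and web parts.
C_f = 0.85 f'_c (b_f − b_w) h_f = 0.85 × 3.5 × (36 − 12.4) × 3.2 = 224.7 kips.
Remaining web compression depth: a_w = (T − C_f)/(0.85 f'_c b_w) = (381 − 224.7)/(0.85 × 3.5 × 12.4) = 4.237 in.
M_n = C_f(d − h_f/2) + (T − C_f)(d − a_w/2) = 224.7 × (29.1 − 1.6) + 156.3 × (29.1 − 2.1185) = 6179.3 + 4217.2 = 10396.5 kip·in.
M_n = 10396.5/12 = 866.38 kip·ft.

M_n ≈ 866 kip·ft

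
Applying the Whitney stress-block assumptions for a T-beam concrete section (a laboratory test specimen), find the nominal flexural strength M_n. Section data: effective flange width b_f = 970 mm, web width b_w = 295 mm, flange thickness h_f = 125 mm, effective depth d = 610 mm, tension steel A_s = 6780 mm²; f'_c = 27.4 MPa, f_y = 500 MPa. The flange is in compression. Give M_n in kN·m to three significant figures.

M_n ≈ 1800 kN·m

Tension: T = A_s f_y = 6780 × 500 = 3390000 N.
Try a within the flange: a = T/(0.85 f'_c b_f) = 3390000/(0.85 × 27.4 × 970) = 150.06 mm.
a = 150.06 > h_f = 125 mm: the block extends into the web. Split into flange-overhang and web parts.
C_f = 0.85 f'_c (b_f − b_w) h_f = 0.85 × 27.4 × (970 − 295) × 125 = 1965094 N.
Remaining web compression depth: a_w = (T − C_f)/(0.85 f'_c b_w) = (3390000 − 1965094)/(0.85 × 27.4 × 295) = 207.39 mm.
M_n = C_f(d − h_f/2) + (T − C_f)(d − a_w/2) = 1965094 × (610 − 62.5) + 1424906 × (610 − 103.695) = 1075.89 + 721.44 = 1797.33 × 10⁶ N·mm.
M_n = 1797.33 kN·m.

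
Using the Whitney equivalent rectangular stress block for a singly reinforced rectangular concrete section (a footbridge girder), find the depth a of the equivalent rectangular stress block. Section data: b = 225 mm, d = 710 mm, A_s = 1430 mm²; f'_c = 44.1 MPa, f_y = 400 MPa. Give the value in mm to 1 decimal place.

a ≈ 67.8 mm

T = A_s f_y = 1430 × 400 = 572000 N = 572 kN.
Setting C = 0.85 f'_c a b equal to T: a = 572000/(0.85 × 44.1 × 225) = 67.8 mm.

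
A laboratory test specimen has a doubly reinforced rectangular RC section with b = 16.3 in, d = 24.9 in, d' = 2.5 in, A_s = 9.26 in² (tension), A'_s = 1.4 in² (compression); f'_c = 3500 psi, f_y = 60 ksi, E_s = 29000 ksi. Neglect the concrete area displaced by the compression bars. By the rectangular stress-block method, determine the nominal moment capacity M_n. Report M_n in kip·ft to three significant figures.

Assume both steels yield.
a = (A_s − A'_s) f_y/(0.85 f'_c b) = (9.26 − 1.4) × 60/(0.85 × 3.5 × 16.3) = 9.725 in.
c = a/β₁ = 9.725/0.85 = 11.441 in; ε'_s = 0.003(c − d')/c = 0.0023 ≥ ε_y = 0.0021, so the compression steel yields.
M_n = (A_s − A'_s) f_y (d − a/2) + A'_s f_y (d − d') = 471.6 × (24.9 − 4.8625) + 84 × (24.9 − 2.5) = 9449.7 + 1881.6 = 11331.3 kip·in = 11331.3/12 = 944.28 kip·ft.

M_n ≈ 944 kip·ft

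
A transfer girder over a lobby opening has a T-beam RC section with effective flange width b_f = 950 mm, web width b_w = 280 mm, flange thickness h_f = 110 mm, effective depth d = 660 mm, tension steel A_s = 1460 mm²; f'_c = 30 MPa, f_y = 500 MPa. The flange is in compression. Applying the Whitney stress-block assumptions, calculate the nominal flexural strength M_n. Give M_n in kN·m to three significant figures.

M_n ≈ 471 kN·m

Tension: T = A_s f_y = 1460 × 500 = 730000 N.
Try a within the flange: a = T/(0.85 f'_c b_f) = 730000/(0.85 × 30 × 950) = 30.13 mm.
Since a = 30.13 ≤ h_f = 110 mm, the stress block lies entirely in the flange; analyse as a rectangular beam of width b_f.
M_n = T(d − a/2) = 730000 × (660 − 15.065) = 470.80 × 10⁶ N·mm.
M_n = 470.80 kN·m.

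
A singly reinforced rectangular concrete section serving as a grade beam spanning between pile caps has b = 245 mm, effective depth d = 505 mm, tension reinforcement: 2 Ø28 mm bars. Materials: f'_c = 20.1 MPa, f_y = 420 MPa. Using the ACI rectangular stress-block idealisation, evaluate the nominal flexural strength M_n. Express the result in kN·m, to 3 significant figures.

A_s = 2 × 616 = 1232 mm².
T = A_s f_y = 1232 × 420 = 517440 N = 517.44 kN.
From C = T: a = T/(0.85 f'_c b) = 517440/(0.85 × 20.1 × 245) = 123.62 mm.
M_n = T(d − a/2) = 517.44 kN × (505 − 61.81) mm = 229.32 kN·m.

M_n ≈ 229 kN·m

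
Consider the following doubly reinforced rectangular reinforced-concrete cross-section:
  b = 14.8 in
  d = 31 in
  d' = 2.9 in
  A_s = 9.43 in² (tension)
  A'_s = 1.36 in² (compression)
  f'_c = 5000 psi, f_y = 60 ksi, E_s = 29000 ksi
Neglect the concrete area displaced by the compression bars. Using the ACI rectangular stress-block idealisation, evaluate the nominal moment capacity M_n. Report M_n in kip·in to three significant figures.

Assume both steels yield.
a = (A_s − A'_s) f_y/(0.85 f'_c b) = (9.43 − 1.36) × 60/(0.85 × 5 × 14.8) = 7.698 in.
c = a/β₁ = 7.698/0.8 = 9.623 in; ε'_s = 0.003(c − d')/c = 0.0021 ≥ ε_y = 0.0021, so the compression steel yields.
M_n = (A_s − A'_s) f_y (d − a/2) + A'_s f_y (d − d') = 484.2 × (31 − 3.849) + 81.6 × (31 − 2.9) = 13146.5 + 2293.0 = 15439.5 kip·in.

M_n ≈ 15400 kip·in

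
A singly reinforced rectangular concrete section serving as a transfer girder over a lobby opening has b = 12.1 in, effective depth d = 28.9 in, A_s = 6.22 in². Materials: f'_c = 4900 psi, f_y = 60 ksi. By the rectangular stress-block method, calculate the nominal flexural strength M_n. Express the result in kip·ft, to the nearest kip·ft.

M_n ≈ 784 kip·ft

T = A_s f_y = 6.22 × 60 = 373.2 kips.
a = T/(0.85 f'_c b) = 373.2/(0.85 × 4.9 × 12.1) = 7.405 in.
M_n = T(d − a/2) = 373.2 × (28.9 − 3.7025) = 9403.7 kip·in = 9403.7/12 = 783.64 kip·ft.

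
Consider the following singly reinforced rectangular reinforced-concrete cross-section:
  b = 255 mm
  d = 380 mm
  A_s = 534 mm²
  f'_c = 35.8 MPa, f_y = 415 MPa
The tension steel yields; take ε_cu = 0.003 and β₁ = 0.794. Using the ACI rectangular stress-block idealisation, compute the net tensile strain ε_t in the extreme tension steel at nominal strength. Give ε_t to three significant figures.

a = A_s f_y/(0.85 f'_c b) = 28.56 mm.
β₁ = 0.794, so c = a/β₁ = 28.56/0.794 = 35.97 mm.
From the linear strain diagram with ε_cu = 0.003: ε_t = 0.003 (d − c)/c = 0.003 × (380 − 35.97)/35.97 = 0.0287.
Since ε_t ≥ 0.005, the section is tension-controlled.

ε_t ≈ 0.0287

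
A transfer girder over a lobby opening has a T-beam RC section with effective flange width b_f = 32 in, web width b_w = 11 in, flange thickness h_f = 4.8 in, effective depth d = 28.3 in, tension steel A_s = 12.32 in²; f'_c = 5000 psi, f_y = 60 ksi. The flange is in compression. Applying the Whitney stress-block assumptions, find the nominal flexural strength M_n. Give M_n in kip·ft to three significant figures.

Tension: T = A_s f_y = 12.32 × 60 = 739.2 kips.
Try a within the flange: a = T/(0.85 f'_c b_f) = 739.2/(0.85 × 5 × 32) = 5.435 in.
a = 5.435 > h_f = 4.8 in: the block extends into the web. Split into flange-overhang and web parts.
C_f = 0.85 f'_c (b_f − b_w) h_f = 0.85 × 5 × (32 − 11) × 4.8 = 428.4 kips.
Remaining web compression depth: a_w = (T − C_f)/(0.85 f'_c b_w) = (739.2 − 428.4)/(0.85 × 5 × 11) = 6.648 in.
M_n = C_f(d − h_f/2) + (T − C_f)(d − a_w/2) = 428.4 × (28.3 − 2.4) + 310.8 × (28.3 − 3.324) = 11095.6 + 7762.5 = 18858.1 kip·in.
M_n = 18858.1/12 = 1571.51 kip·ft.

M_n ≈ 1570 kip·ft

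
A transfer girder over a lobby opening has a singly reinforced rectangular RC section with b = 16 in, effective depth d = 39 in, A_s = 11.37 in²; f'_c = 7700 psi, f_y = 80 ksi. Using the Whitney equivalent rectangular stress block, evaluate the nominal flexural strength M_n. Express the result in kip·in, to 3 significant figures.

M_n ≈ 31500 kip·in

T = A_s f_y = 11.37 × 80 = 909.6 kips.
a = T/(0.85 f'_c b) = 909.6/(0.85 × 7.7 × 16) = 8.686 in.
M_n = T(d − a/2) = 909.6 × (39 − 4.343) = 31524.0 kip·in.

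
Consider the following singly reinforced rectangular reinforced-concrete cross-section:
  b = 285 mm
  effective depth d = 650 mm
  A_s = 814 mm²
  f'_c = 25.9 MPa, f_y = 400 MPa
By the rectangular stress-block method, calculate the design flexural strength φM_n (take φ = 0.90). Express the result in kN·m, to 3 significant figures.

T = A_s f_y = 814 × 400 = 325600 N = 325.6 kN.
From C = T: a = T/(0.85 f'_c b) = 325600/(0.85 × 25.9 × 285) = 51.89 mm.
M_n = T(d − a/2) = 325.6 kN × (650 − 25.945) mm = 203.19 kN·m.
φM_n = 0.90 × 203.19 = 182.87 kN·m.

φM_n ≈ 183 kN·m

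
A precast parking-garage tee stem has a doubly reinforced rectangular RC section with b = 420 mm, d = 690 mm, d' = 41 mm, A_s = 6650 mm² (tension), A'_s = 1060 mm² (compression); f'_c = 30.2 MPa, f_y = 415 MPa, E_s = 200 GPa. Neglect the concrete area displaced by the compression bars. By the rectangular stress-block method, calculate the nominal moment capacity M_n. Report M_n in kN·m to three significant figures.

Assume both tension and compression steel yield.
Net tension couple steel: A_s − A'_s = 5590 mm².
a = (A_s − A'_s) f_y / (0.85 f'_c b) = 2319850/(0.85 × 30.2 × 420) = 215.17 mm.
c = a/β₁ = 215.17/0.834 = 258.00 mm; ε'_s = 0.003(c − d')/c = 0.0025 ≥ f_y/E_s = 0.0021, so compression steel does yield.
M_n = (A_s − A'_s) f_y (d − a/2) + A'_s f_y (d − d') = [2319850 × (690 − 107.585) + 439900 × (690 − 41)] × 10⁻⁶ = 1351.12 + 285.50 = 1636.62 kN·m.

M_n ≈ 1640 kN·m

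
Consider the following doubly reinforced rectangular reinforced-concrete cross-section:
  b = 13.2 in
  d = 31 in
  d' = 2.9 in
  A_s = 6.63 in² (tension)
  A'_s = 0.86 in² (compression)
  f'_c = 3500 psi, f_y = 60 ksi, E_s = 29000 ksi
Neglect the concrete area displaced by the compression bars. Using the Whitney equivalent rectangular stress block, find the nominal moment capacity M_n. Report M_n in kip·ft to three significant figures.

Assume both steels yield.
a = (A_s − A'_s) f_y/(0.85 f'_c b) = (6.63 − 0.86) × 60/(0.85 × 3.5 × 13.2) = 8.816 in.
c = a/β₁ = 8.816/0.85 = 10.372 in; ε'_s = 0.003(c − d')/c = 0.0022 ≥ ε_y = 0.0021, so the compression steel yields.
M_n = (A_s − A'_s) f_y (d − a/2) + A'_s f_y (d − d') = 346.2 × (31 − 4.408) + 51.6 × (31 − 2.9) = 9206.2 + 1450.0 = 10656.2 kip·in = 10656.2/12 = 888.02 kip·ft.

M_n ≈ 888 kip·ft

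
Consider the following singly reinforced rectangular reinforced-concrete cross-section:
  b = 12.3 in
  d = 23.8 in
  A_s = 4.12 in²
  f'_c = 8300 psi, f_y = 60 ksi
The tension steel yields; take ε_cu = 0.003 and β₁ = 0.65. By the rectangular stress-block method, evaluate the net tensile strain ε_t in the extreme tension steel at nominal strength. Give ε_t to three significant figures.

ε_t ≈ 0.0133

a = A_s f_y/(0.85 f'_c b) = 2.849 in.
β₁ = 0.65, so c = a/β₁ = 2.849/0.65 = 4.383 in.
From the linear strain diagram with ε_cu = 0.003: ε_t = 0.003 (d − c)/c = 0.003 × (23.8 − 4.383)/4.383 = 0.0133.
Since ε_t ≥ 0.005, the section is tension-controlled.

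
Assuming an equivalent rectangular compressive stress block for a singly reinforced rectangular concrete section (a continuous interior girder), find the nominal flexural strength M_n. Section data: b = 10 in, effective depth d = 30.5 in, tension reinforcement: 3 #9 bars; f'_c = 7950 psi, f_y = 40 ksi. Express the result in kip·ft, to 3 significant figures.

M_n ≈ 296 kip·ft

A_s = 3 × 1 = 3 in².
T = A_s f_y = 3 × 40 = 120 kips.
a = T/(0.85 f'_c b) = 120/(0.85 × 7.95 × 10) = 1.776 in.
M_n = T(d − a/2) = 120 × (30.5 − 0.888) = 3553.4 kip·in = 3553.4/12 = 296.12 kip·ft.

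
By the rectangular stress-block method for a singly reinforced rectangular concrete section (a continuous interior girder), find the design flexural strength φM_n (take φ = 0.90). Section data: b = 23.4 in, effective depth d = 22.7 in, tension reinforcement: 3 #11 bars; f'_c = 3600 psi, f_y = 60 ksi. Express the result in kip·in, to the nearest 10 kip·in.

φM_n ≈ 5240 kip·in

A_s = 3 × 1.56 = 4.68 in².
T = A_s f_y = 4.68 × 60 = 280.8 kips.
a = T/(0.85 f'_c b) = 280.8/(0.85 × 3.6 × 23.4) = 3.922 in.
M_n = T(d − a/2) = 280.8 × (22.7 − 1.961) = 5823.5 kip·in.
φM_n = 0.90 × 5823.5 = 5241.2 kip·in.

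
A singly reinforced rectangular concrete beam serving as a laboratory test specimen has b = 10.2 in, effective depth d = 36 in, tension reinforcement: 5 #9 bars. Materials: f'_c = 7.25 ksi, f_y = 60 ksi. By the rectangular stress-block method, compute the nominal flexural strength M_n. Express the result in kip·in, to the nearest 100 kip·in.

M_n ≈ 10100 kip·in

A_s = 5 × 1 = 5 in².
T = A_s f_y = 5 × 60 = 300 kips.
a = T/(0.85 f'_c b) = 300/(0.85 × 7.25 × 10.2) = 4.773 in.
M_n = T(d − a/2) = 300 × (36 − 2.3865) = 10084.1 kip·in.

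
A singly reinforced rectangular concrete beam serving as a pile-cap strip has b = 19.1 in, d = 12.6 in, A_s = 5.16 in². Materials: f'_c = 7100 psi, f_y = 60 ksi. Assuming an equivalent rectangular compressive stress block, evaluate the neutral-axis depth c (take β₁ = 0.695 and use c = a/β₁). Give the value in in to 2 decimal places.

c ≈ 3.86 in

T = A_s f_y = 5.16 × 60 = 309.6 kips.
a = T/(0.85 f'_c b) = 309.6/(0.85 × 7.1 × 19.1) = 2.6859 in.
With β₁ = 0.695, c = a/β₁ = 2.6859/0.695 = 3.86 in.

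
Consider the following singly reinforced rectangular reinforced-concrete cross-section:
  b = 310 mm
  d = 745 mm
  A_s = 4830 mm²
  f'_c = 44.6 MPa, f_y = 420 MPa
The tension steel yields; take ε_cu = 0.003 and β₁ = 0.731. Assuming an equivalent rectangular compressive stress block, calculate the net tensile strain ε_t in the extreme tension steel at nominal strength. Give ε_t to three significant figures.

a = A_s f_y/(0.85 f'_c b) = 172.62 mm.
β₁ = 0.731, so c = a/β₁ = 172.62/0.731 = 236.14 mm.
From the linear strain diagram with ε_cu = 0.003: ε_t = 0.003 (d − c)/c = 0.003 × (745 − 236.14)/236.14 = 0.00646.
Since ε_t ≥ 0.005, the section is tension-controlled.

ε_t ≈ 0.00646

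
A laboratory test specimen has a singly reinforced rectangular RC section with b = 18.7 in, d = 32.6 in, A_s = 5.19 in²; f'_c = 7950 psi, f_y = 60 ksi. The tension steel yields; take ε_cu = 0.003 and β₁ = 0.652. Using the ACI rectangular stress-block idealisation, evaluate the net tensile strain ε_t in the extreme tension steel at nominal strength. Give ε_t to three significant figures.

a = A_s f_y/(0.85 f'_c b) = 2.464 in.
β₁ = 0.652, so c = a/β₁ = 2.464/0.652 = 3.779 in.
From the linear strain diagram with ε_cu = 0.003: ε_t = 0.003 (d − c)/c = 0.003 × (32.6 − 3.779)/3.779 = 0.0229.
Since ε_t ≥ 0.005, the section is tension-controlled.

ε_t ≈ 0.0229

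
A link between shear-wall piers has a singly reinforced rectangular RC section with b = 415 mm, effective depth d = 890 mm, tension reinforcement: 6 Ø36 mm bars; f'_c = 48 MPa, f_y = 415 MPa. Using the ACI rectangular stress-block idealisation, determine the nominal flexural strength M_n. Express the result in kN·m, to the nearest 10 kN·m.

M_n ≈ 2070 kN·m

A_s = 6 × 1018 = 6108 mm².
T = A_s f_y = 6108 × 415 = 2534820 N = 2534.82 kN.
From C = T: a = T/(0.85 f'_c b) = 2534820/(0.85 × 48 × 415) = 149.71 mm.
M_n = T(d − a/2) = 2534.82 kN × (890 − 74.855) mm = 2066.25 kN·m.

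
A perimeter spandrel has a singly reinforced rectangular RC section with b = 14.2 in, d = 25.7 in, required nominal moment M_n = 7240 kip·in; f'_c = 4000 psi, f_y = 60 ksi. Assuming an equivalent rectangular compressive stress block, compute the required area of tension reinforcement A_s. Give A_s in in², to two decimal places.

A_s ≈ 5.40 in²

From M_n = 0.85 f'_c a b (d − a/2):
a = d − √(d² − 2M_n/(0.85 f'_c b)) = 25.7 − √(25.7² − 2 × 7240/(0.85 × 4 × 14.2)) = 6.711 in.
A_s = 0.85 f'_c a b / f_y = 0.85 × 4 × 6.711 × 14.2 / 60 = 5.400 in².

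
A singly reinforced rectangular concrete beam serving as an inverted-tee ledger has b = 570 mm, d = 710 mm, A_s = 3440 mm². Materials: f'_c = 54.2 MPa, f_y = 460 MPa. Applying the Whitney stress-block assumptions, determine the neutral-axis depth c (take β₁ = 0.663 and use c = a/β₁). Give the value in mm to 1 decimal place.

c ≈ 90.9 mm

T = A_s f_y = 3440 × 460 = 1582400 N = 1582.4 kN.
Setting C = 0.85 f'_c a b equal to T: a = 1582400/(0.85 × 54.2 × 570) = 60.259 mm.
With β₁ = 0.663, c = a/β₁ = 60.259/0.663 = 90.9 mm.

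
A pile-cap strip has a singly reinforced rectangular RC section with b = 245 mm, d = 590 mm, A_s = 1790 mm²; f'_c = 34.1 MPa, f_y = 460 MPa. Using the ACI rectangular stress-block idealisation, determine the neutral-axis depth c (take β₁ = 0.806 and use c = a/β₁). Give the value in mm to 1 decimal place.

T = A_s f_y = 1790 × 460 = 823400 N = 823.4 kN.
Setting C = 0.85 f'_c a b equal to T: a = 823400/(0.85 × 34.1 × 245) = 115.950 mm.
With β₁ = 0.806, c = a/β₁ = 115.950/0.806 = 143.9 mm.

c ≈ 143.9 mm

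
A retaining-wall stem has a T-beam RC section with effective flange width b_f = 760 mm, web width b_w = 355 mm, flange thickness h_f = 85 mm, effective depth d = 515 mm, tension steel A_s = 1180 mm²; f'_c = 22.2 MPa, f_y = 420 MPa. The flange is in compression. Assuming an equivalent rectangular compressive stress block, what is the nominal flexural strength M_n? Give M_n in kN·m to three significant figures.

M_n ≈ 247 kN·m

Tension: T = A_s f_y = 1180 × 420 = 495600 N.
Try a within the flange: a = T/(0.85 f'_c b_f) = 495600/(0.85 × 22.2 × 760) = 34.56 mm.
Since a = 34.56 ≤ h_f = 85 mm, the stress block lies entirely in the flange; analyse as a rectangular beam of width b_f.
M_n = T(d − a/2) = 495600 × (515 − 17.28) = 246.67 × 10⁶ N·mm.
M_n = 246.67 kN·m.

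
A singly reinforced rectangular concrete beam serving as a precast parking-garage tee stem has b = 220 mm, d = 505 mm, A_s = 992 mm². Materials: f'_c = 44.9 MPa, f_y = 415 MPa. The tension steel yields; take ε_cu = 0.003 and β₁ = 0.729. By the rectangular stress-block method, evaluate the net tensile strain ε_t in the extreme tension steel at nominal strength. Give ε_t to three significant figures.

a = A_s f_y/(0.85 f'_c b) = 49.03 mm.
β₁ = 0.729, so c = a/β₁ = 49.03/0.729 = 67.26 mm.
From the linear strain diagram with ε_cu = 0.003: ε_t = 0.003 (d − c)/c = 0.003 × (505 − 67.26)/67.26 = 0.0195.
Since ε_t ≥ 0.005, the section is tension-controlled.

ε_t ≈ 0.0195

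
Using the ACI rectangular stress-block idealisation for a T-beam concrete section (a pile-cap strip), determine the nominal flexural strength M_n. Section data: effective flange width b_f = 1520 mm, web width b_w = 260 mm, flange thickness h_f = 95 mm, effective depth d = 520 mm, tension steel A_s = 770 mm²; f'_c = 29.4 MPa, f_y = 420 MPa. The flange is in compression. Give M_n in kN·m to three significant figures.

M_n ≈ 167 kN·m

Tension: T = A_s f_y = 770 × 420 = 323400 N.
Try a within the flange: a = T/(0.85 f'_c b_f) = 323400/(0.85 × 29.4 × 1520) = 8.51 mm.
Since a = 8.51 ≤ h_f = 95 mm, the stress block lies entirely in the flange; analyse as a rectangular beam of width b_f.
M_n = T(d − a/2) = 323400 × (520 − 4.255) = 166.79 × 10⁶ N·mm.
M_n = 166.79 kN·m.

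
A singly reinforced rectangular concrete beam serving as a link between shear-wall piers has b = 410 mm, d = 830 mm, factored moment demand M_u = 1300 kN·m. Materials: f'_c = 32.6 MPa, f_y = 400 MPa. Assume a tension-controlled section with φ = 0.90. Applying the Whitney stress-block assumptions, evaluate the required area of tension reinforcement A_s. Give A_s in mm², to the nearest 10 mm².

M_n = M_u/φ = 1300/0.90 = 1444.44 kN·m.
With M_n = 0.85 f'_c a b (d − a/2), solve the quadratic for a:
a = d − √(d² − 2M_n/(0.85 f'_c b)) = 830 − √(830² − 2 × 1444.44×10⁶/(0.85 × 32.6 × 410)) = 170.74 mm.
A_s = 0.85 f'_c a b / f_y = 0.85 × 32.6 × 170.74 × 410 / 400 = 4849.5 mm².

A_s ≈ 4850 mm²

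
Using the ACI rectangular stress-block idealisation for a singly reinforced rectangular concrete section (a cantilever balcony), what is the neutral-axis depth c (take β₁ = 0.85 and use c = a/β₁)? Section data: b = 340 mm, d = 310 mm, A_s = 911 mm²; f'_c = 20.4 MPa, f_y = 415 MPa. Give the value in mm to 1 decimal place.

T = A_s f_y = 911 × 415 = 378065 N = 378.065 kN.
Setting C = 0.85 f'_c a b equal to T: a = 378065/(0.85 × 20.4 × 340) = 64.127 mm.
With β₁ = 0.85, c = a/β₁ = 64.127/0.85 = 75.4 mm.

c ≈ 75.4 mm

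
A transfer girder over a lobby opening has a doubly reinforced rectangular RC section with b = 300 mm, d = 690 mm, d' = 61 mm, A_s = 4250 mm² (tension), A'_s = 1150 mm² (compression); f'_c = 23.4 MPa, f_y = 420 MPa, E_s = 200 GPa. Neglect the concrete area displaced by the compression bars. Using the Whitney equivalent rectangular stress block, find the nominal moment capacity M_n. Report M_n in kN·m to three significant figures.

Assume both tension and compression steel yield.
Net tension couple steel: A_s − A'_s = 3100 mm².
a = (A_s − A'_s) f_y / (0.85 f'_c b) = 1302000/(0.85 × 23.4 × 300) = 218.20 mm.
c = a/β₁ = 218.20/0.85 = 256.71 mm; ε'_s = 0.003(c − d')/c = 0.0023 ≥ f_y/E_s = 0.0021, so compression steel does yield.
M_n = (A_s − A'_s) f_y (d − a/2) + A'_s f_y (d − d') = [1302000 × (690 − 109.1) + 483000 × (690 − 61)] × 10⁻⁶ = 756.33 + 303.81 = 1060.14 kN·m.

M_n ≈ 1060 kN·m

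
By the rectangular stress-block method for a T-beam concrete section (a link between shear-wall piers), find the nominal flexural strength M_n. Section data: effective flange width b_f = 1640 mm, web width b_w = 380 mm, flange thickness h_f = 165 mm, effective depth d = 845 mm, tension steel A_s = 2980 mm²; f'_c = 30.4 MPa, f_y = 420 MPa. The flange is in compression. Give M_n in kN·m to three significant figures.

Tension: T = A_s f_y = 2980 × 420 = 1251600 N.
Try a within the flange: a = T/(0.85 f'_c b_f) = 1251600/(0.85 × 30.4 × 1640) = 29.53 mm.
Since a = 29.53 ≤ h_f = 165 mm, the stress block lies entirely in the flange; analyse as a rectangular beam of width b_f.
M_n = T(d − a/2) = 1251600 × (845 − 14.765) = 1039.12 × 10⁶ N·mm.
M_n = 1039.12 kN·m.

M_n ≈ 1040 kN·m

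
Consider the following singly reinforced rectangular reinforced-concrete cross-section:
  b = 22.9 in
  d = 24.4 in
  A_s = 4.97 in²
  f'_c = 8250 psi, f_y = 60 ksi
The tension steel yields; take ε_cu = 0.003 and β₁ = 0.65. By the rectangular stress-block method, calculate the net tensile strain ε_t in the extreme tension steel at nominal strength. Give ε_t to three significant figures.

ε_t ≈ 0.0226

a = A_s f_y/(0.85 f'_c b) = 1.857 in.
β₁ = 0.65, so c = a/β₁ = 1.857/0.65 = 2.857 in.
From the linear strain diagram with ε_cu = 0.003: ε_t = 0.003 (d − c)/c = 0.003 × (24.4 − 2.857)/2.857 = 0.0226.
Since ε_t ≥ 0.005, the section is tension-controlled.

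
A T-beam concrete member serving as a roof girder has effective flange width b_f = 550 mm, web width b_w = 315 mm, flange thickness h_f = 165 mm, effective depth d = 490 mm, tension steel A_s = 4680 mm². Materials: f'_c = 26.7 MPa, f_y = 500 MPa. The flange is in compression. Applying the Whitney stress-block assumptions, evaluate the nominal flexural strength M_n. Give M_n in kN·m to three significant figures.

M_n ≈ 925 kN·m

Tension: T = A_s f_y = 4680 × 500 = 2340000 N.
Try a within the flange: a = T/(0.85 f'_c b_f) = 2340000/(0.85 × 26.7 × 550) = 187.47 mm.
a = 187.47 > h_f = 165 mm: the block extends into the web. Split into flange-overhang and web parts.
C_f = 0.85 f'_c (b_f − b_w) h_f = 0.85 × 26.7 × (550 − 315) × 165 = 879999 N.
Remaining web compression depth: a_w = (T − C_f)/(0.85 f'_c b_w) = (2340000 − 879999)/(0.85 × 26.7 × 315) = 204.23 mm.
M_n = C_f(d − h_f/2) + (T − C_f)(d − a_w/2) = 879999 × (490 − 82.5) + 1460001 × (490 − 102.115) = 358.60 + 566.31 = 924.91 × 10⁶ N·mm.
M_n = 924.91 kN·m.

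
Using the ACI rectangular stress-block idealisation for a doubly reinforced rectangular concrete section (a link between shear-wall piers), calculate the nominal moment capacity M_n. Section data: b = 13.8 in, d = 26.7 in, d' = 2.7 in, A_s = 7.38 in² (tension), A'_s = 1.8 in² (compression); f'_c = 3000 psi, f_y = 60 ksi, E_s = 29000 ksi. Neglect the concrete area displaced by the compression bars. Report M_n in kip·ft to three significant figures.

M_n ≈ 828 kip·ft

Assume both steels yield.
a = (A_s − A'_s) f_y/(0.85 f'_c b) = (7.38 − 1.8) × 60/(0.85 × 3 × 13.8) = 9.514 in.
c = a/β₁ = 9.514/0.85 = 11.193 in; ε'_s = 0.003(c − d')/c = 0.0023 ≥ ε_y = 0.0021, so the compression steel yields.
M_n = (A_s − A'_s) f_y (d − a/2) + A'_s f_y (d − d') = 334.8 × (26.7 − 4.757) + 108 × (26.7 − 2.7) = 7346.5 + 2592.0 = 9938.5 kip·in = 9938.5/12 = 828.21 kip·ft.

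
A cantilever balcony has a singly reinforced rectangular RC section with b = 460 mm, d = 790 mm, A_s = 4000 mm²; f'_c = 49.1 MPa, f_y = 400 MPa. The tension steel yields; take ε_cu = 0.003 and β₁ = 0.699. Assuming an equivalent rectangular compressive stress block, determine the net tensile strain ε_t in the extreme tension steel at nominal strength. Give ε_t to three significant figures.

a = A_s f_y/(0.85 f'_c b) = 83.34 mm.
β₁ = 0.699, so c = a/β₁ = 83.34/0.699 = 119.23 mm.
From the linear strain diagram with ε_cu = 0.003: ε_t = 0.003 (d − c)/c = 0.003 × (790 − 119.23)/119.23 = 0.0169.
Since ε_t ≥ 0.005, the section is tension-controlled.

ε_t ≈ 0.0169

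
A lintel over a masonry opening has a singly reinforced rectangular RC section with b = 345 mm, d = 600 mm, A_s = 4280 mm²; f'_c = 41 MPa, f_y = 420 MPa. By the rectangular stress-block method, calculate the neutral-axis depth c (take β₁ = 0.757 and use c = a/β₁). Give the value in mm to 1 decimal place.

c ≈ 197.5 mm

T = A_s f_y = 4280 × 420 = 1797600 N = 1797.6 kN.
Setting C = 0.85 f'_c a b equal to T: a = 1797600/(0.85 × 41 × 345) = 149.510 mm.
With β₁ = 0.757, c = a/β₁ = 149.510/0.757 = 197.5 mm.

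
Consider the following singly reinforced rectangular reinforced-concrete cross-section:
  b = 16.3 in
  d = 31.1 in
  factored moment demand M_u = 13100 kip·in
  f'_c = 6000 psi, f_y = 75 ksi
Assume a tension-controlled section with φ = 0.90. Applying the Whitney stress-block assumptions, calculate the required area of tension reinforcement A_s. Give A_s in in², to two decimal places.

A_s ≈ 6.94 in²

M_n = M_u/φ = 13100/0.90 = 14555.6 kip·in.
From M_n = 0.85 f'_c a b (d − a/2):
a = d − √(d² − 2M_n/(0.85 f'_c b)) = 31.1 − √(31.1² − 2 × 14555.6/(0.85 × 6 × 16.3)) = 6.260 in.
A_s = 0.85 f'_c a b / f_y = 0.85 × 6 × 6.260 × 16.3 / 75 = 6.939 in².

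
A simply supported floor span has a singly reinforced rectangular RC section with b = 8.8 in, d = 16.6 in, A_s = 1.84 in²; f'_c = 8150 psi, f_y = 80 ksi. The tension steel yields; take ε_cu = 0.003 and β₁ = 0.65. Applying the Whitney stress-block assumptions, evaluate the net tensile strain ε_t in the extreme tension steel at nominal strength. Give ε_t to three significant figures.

a = A_s f_y/(0.85 f'_c b) = 2.415 in.
β₁ = 0.65, so c = a/β₁ = 2.415/0.65 = 3.715 in.
From the linear strain diagram with ε_cu = 0.003: ε_t = 0.003 (d − c)/c = 0.003 × (16.6 − 3.715)/3.715 = 0.0104.
Since ε_t ≥ 0.005, the section is tension-controlled.

ε_t ≈ 0.0104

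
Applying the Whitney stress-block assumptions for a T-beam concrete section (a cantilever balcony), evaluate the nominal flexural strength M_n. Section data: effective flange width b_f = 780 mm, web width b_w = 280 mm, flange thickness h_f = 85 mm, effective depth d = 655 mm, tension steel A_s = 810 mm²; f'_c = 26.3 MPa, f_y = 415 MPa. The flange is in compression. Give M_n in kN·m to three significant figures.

M_n ≈ 217 kN·m

Tension: T = A_s f_y = 810 × 415 = 336150 N.
Try a within the flange: a = T/(0.85 f'_c b_f) = 336150/(0.85 × 26.3 × 780) = 19.28 mm.
Since a = 19.28 ≤ h_f = 85 mm, the stress block lies entirely in the flange; analyse as a rectangular beam of width b_f.
M_n = T(d − a/2) = 336150 × (655 − 9.64) = 216.94 × 10⁶ N·mm.
M_n = 216.94 kN·m.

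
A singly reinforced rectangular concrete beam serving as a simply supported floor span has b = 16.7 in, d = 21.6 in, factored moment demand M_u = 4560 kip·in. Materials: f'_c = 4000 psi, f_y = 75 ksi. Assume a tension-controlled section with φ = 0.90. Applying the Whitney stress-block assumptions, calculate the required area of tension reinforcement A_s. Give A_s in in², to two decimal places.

A_s ≈ 3.50 in²

M_n = M_u/φ = 4560/0.90 = 5066.67 kip·in.
From M_n = 0.85 f'_c a b (d − a/2):
a = d − √(d² − 2M_n/(0.85 f'_c b)) = 21.6 − √(21.6² − 2 × 5066.67/(0.85 × 4 × 16.7)) = 4.627 in.
A_s = 0.85 f'_c a b / f_y = 0.85 × 4 × 4.627 × 16.7 / 75 = 3.503 in².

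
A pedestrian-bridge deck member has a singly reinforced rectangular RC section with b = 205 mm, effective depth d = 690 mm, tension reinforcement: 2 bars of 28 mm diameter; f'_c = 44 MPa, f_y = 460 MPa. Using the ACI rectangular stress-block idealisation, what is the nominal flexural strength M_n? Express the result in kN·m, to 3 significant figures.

A_s = 2 × 616 = 1232 mm².
T = A_s f_y = 1232 × 460 = 566720 N = 566.72 kN.
From C = T: a = T/(0.85 f'_c b) = 566720/(0.85 × 44 × 205) = 73.92 mm.
M_n = T(d − a/2) = 566.72 kN × (690 − 36.96) mm = 370.09 kN·m.

M_n ≈ 370 kN·m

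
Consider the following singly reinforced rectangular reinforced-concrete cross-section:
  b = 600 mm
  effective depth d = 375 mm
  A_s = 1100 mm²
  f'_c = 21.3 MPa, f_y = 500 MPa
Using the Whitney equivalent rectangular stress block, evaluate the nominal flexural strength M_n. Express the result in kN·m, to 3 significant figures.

T = A_s f_y = 1100 × 500 = 550000 N = 550 kN.
From C = T: a = T/(0.85 f'_c b) = 550000/(0.85 × 21.3 × 600) = 50.63 mm.
M_n = T(d − a/2) = 550 kN × (375 − 25.315) mm = 192.33 kN·m.

M_n ≈ 192 kN·m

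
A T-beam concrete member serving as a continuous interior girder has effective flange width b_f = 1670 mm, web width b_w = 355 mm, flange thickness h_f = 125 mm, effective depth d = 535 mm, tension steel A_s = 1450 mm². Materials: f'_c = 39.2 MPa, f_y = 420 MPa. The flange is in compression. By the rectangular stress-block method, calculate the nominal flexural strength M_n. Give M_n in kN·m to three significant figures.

M_n ≈ 322 kN·m

Tension: T = A_s f_y = 1450 × 420 = 609000 N.
Try a within the flange: a = T/(0.85 f'_c b_f) = 609000/(0.85 × 39.2 × 1670) = 10.94 mm.
Since a = 10.94 ≤ h_f = 125 mm, the stress block lies entirely in the flange; analyse as a rectangular beam of width b_f.
M_n = T(d − a/2) = 609000 × (535 − 5.47) = 322.48 × 10⁶ N·mm.
M_n = 322.48 kN·m.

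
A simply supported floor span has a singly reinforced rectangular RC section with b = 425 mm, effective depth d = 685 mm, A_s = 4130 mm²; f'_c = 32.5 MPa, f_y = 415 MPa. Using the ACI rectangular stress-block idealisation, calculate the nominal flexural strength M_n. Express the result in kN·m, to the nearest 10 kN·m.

M_n ≈ 1050 kN·m

T = A_s f_y = 4130 × 415 = 1713950 N = 1713.95 kN.
From C = T: a = T/(0.85 f'_c b) = 1713950/(0.85 × 32.5 × 425) = 145.98 mm.
M_n = T(d − a/2) = 1713.95 kN × (685 − 72.99) mm = 1048.95 kN·m.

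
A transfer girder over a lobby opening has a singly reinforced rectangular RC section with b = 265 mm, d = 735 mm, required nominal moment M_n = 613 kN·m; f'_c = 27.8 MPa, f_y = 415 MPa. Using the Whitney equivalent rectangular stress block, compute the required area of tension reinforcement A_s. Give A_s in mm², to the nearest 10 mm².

With M_n = 0.85 f'_c a b (d − a/2), solve the quadratic for a:
a = d − √(d² − 2M_n/(0.85 f'_c b)) = 735 − √(735² − 2 × 613×10⁶/(0.85 × 27.8 × 265)) = 148.11 mm.
A_s = 0.85 f'_c a b / f_y = 0.85 × 27.8 × 148.11 × 265 / 415 = 2234.8 mm².

A_s ≈ 2230 mm²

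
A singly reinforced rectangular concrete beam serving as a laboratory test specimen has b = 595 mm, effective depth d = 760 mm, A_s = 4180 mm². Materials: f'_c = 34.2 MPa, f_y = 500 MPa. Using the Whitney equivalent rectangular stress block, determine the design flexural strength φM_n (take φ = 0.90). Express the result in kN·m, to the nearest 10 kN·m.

φM_n ≈ 1320 kN·m

T = A_s f_y = 4180 × 500 = 2090000 N = 2090 kN.
From C = T: a = T/(0.85 f'_c b) = 2090000/(0.85 × 34.2 × 595) = 120.83 mm.
M_n = T(d − a/2) = 2090 kN × (760 − 60.415) mm = 1462.13 kN·m.
φM_n = 0.90 × 1462.13 = 1315.92 kN·m.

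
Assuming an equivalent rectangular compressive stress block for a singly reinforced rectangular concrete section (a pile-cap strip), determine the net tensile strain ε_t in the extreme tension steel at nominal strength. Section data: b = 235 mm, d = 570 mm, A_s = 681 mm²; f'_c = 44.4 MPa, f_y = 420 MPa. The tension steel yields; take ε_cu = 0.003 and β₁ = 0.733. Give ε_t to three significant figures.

a = A_s f_y/(0.85 f'_c b) = 32.25 mm.
β₁ = 0.733, so c = a/β₁ = 32.25/0.733 = 44.00 mm.
From the linear strain diagram with ε_cu = 0.003: ε_t = 0.003 (d − c)/c = 0.003 × (570 − 44.00)/44.00 = 0.0359.
Since ε_t ≥ 0.005, the section is tension-controlled.

ε_t ≈ 0.0359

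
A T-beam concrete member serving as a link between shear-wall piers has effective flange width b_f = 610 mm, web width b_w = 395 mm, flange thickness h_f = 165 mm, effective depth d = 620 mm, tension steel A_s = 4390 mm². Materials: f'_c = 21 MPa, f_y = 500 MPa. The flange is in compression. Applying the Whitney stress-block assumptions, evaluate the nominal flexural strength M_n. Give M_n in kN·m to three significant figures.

Tension: T = A_s f_y = 4390 × 500 = 2195000 N.
Try a within the flange: a = T/(0.85 f'_c b_f) = 2195000/(0.85 × 21 × 610) = 201.59 mm.
a = 201.59 > h_f = 165 mm: the block extends into the web. Split into flange-overhang and web parts.
C_f = 0.85 f'_c (b_f − b_w) h_f = 0.85 × 21 × (610 − 395) × 165 = 633229 N.
Remaining web compression depth: a_w = (T − C_f)/(0.85 f'_c b_w) = (2195000 − 633229)/(0.85 × 21 × 395) = 221.50 mm.
M_n = C_f(d − h_f/2) + (T − C_f)(d − a_w/2) = 633229 × (620 − 82.5) + 1561771 × (620 − 110.75) = 340.36 + 795.33 = 1135.69 × 10⁶ N·mm.
M_n = 1135.69 kN·m.

M_n ≈ 1140 kN·m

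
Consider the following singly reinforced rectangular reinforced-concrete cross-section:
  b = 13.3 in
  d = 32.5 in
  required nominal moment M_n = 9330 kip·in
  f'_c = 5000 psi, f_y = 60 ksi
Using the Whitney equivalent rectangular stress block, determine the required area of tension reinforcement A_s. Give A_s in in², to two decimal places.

From M_n = 0.85 f'_c a b (d − a/2):
a = d − √(d² − 2M_n/(0.85 f'_c b)) = 32.5 − √(32.5² − 2 × 9330/(0.85 × 5 × 13.3)) = 5.553 in.
A_s = 0.85 f'_c a b / f_y = 0.85 × 5 × 5.553 × 13.3 / 60 = 5.231 in².

A_s ≈ 5.23 in²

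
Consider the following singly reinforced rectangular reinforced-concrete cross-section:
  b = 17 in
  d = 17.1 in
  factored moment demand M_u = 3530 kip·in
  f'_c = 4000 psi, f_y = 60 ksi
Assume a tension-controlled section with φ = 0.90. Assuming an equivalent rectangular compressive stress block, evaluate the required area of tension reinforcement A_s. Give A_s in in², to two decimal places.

A_s ≈ 4.41 in²

M_n = M_u/φ = 3530/0.90 = 3922.22 kip·in.
From M_n = 0.85 f'_c a b (d − a/2):
a = d − √(d² − 2M_n/(0.85 f'_c b)) = 17.1 − √(17.1² − 2 × 3922.22/(0.85 × 4 × 17)) = 4.582 in.
A_s = 0.85 f'_c a b / f_y = 0.85 × 4 × 4.582 × 17 / 60 = 4.414 in².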